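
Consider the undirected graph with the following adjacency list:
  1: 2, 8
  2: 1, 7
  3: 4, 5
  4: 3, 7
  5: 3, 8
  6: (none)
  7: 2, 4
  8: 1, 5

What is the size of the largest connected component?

7

6 is isolated — a component by itself.
Starting from 1 we can reach 1, 2, 3, 4, 5, 7, 8. That is one component of size 7.
The largest has 7 vertices.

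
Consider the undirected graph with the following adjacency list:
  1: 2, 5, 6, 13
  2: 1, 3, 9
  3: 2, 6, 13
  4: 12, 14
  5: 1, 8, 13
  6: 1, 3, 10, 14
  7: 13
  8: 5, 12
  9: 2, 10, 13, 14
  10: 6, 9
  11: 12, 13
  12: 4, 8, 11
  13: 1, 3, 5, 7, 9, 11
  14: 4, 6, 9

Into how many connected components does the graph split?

Starting from 1 we can reach 1, 2, 3, 4, 5, 6, 7, 8, 9, 10, 11, 12, 13, 14. That is one component of size 14.
Total: 1 component.

1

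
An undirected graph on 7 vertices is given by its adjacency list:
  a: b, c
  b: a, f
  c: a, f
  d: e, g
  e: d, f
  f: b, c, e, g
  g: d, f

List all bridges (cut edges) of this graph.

none

The edges on the cycle f-c-a-b-f are not bridges since each lies on that cycle.
Every edge lies on some cycle, so there are no bridges.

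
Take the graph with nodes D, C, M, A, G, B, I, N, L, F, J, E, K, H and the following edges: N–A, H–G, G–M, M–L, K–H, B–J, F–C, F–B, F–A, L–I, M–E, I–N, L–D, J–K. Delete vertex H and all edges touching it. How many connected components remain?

1

With H gone, the remaining components are: {A, B, C, D, E, F, G, I, J, K, L, M, N}.
That is 1 component.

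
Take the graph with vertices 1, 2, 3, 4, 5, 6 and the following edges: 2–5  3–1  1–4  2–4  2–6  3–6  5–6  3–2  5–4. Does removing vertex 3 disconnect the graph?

No

Deleting 3 leaves 1 component (was 1) (its neighbors 1, 2, 6 remain connected to each other), so 3 is not a cut vertex.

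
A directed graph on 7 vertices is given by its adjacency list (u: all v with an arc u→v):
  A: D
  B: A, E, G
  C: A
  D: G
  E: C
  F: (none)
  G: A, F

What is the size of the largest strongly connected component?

3

{A, D, G} are all mutually reachable — one SCC of size 3.
{B} is an SCC by itself.
{C} is an SCC by itself.
{F} is an SCC by itself.
{E} is an SCC by itself.
The largest has 3 vertices.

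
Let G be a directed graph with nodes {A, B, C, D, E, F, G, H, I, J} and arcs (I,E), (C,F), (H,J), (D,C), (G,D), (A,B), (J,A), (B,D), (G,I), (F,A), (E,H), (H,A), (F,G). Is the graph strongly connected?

Yes

From C we can reach every vertex (A, B, C, D, E, F, G, H, I, J), and every vertex can reach C (A, B, C, D, E, F, G, H, I, J). So the whole graph is one strongly connected component.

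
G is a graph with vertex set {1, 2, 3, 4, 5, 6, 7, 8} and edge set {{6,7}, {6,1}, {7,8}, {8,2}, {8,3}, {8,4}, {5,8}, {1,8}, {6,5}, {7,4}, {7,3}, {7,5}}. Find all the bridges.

The edges on the cycle 6-1-8-7-6 are not bridges since each lies on that cycle.
But removing 8–2 disconnects 8 from 2 — this is a bridge.

2-8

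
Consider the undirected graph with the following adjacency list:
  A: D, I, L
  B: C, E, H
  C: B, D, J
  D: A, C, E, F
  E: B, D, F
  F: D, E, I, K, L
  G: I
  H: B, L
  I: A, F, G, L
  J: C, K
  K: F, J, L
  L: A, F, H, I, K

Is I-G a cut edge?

Yes

Removing I-G leaves no path between I and G: the component count goes from 1 to 2. So it is a bridge.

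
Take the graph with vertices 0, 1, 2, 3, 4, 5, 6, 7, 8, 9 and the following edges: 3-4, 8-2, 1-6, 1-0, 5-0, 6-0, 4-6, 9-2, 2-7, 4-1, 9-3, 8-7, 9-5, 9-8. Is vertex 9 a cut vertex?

Deleting 9 raises the number of components from 1 to 2, so 9 is a cut vertex.

Yes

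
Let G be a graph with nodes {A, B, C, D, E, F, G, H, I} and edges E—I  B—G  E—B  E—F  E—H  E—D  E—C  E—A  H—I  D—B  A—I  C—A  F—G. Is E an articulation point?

Deleting E raises the number of components from 1 to 2, so E is a cut vertex.

Yes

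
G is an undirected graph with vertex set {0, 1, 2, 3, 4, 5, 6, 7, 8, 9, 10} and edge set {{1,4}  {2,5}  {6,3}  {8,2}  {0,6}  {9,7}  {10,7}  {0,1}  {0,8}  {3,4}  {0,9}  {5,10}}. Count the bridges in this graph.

0

The edges on the cycle 0-6-3-4-1-0 are not bridges since each lies on that cycle.
Every edge lies on some cycle, so there are no bridges.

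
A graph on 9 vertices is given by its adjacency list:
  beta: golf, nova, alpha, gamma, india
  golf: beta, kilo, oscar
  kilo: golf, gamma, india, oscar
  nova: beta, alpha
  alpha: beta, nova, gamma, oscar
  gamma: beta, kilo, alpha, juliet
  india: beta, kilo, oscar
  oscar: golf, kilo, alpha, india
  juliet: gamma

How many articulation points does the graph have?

1

Removing gamma increases the component count from 1 to 2, so gamma is a cut vertex.
By contrast removing india leaves 1 component; it is not a cut vertex. No other vertex is a cut vertex either.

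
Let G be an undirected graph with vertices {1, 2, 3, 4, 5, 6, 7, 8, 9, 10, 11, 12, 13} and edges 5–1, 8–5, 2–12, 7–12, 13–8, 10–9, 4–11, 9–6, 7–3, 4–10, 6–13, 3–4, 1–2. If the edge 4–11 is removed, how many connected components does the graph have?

Before removal there is 1 component.
4–11 is a bridge — removing it separates 4's side from 11's side.
After removal: 2 components.

2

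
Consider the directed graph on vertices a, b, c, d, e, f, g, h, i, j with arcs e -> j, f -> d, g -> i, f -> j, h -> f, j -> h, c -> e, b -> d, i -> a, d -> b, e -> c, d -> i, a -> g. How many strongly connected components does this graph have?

4

{f, h, j} are all mutually reachable — one SCC of size 3.
{a, g, i} are all mutually reachable — one SCC of size 3.
{b, d} are all mutually reachable — one SCC of size 2.
{c, e} are all mutually reachable — one SCC of size 2.
That gives 4 strongly connected components.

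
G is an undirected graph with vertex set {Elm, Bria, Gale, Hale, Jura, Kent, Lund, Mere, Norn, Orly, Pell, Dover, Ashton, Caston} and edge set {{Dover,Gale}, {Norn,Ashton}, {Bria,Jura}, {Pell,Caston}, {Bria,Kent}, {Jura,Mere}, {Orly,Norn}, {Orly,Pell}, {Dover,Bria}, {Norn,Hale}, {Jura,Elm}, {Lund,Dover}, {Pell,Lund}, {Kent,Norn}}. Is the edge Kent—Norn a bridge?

After removing Kent—Norn, the path Kent-Bria-Dover-Lund-Pell-Orly-Norn still connects them, so the edge is not a bridge.

No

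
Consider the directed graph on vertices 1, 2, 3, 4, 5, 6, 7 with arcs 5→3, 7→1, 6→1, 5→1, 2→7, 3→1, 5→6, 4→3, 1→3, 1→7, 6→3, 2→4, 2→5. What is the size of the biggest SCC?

3

{1, 3, 7} are all mutually reachable — one SCC of size 3.
{6} is an SCC by itself.
{4} is an SCC by itself.
{5} is an SCC by itself.
{2} is an SCC by itself.
The largest has 3 vertices.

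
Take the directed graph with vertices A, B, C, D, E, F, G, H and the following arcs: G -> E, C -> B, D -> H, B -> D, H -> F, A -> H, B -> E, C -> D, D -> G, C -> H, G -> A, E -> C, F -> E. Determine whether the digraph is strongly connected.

Yes

From B we can reach every vertex (A, B, C, D, E, F, G, H), and every vertex can reach B (A, B, C, D, E, F, G, H). So the whole graph is one strongly connected component.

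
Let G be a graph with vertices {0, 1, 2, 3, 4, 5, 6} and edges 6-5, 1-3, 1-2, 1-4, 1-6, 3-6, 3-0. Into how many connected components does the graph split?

1

Starting from 0 we can reach 0, 1, 2, 3, 4, 5, 6. That is one component of size 7.
Total: 1 component.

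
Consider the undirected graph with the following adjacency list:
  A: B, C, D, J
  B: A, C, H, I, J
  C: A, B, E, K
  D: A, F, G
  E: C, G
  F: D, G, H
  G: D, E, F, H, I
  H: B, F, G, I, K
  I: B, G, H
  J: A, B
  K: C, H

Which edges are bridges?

none

The edges on the cycle H-F-G-I-H are not bridges since each lies on that cycle.
Every edge lies on some cycle, so there are no bridges.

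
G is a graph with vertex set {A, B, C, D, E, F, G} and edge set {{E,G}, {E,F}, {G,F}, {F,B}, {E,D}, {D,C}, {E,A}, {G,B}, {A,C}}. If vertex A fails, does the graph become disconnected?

No

Deleting A leaves 1 component (was 1) (its neighbors C, E remain connected to each other), so A is not a cut vertex.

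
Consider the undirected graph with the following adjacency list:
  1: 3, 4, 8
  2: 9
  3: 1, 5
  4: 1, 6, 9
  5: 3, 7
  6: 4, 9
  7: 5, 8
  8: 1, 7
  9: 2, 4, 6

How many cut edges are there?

2

The edges on the cycle 6-9-4-6 are not bridges since each lies on that cycle.
But removing 9-2 disconnects 9 from 2; removing 4-1 disconnects 4 from 1 — these are bridges.
That makes 2 bridges.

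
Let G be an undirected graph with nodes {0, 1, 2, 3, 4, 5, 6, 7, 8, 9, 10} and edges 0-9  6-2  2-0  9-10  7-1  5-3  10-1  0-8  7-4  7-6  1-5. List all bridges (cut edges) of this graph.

0-8, 1-5, 3-5, 4-7

The edges on the cycle 7-6-2-0-9-10-1-7 are not bridges since each lies on that cycle.
But removing 0-8 disconnects 0 from 8; removing 5-1 disconnects 5 from 1; removing 5-3 disconnects 5 from 3; removing 7-4 disconnects 7 from 4 — these are bridges.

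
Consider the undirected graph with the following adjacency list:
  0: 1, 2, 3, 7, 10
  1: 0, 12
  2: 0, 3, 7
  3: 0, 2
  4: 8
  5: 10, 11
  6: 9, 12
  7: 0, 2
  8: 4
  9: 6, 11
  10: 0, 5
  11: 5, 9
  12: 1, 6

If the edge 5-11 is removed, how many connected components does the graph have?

2

5 and 11 are still connected via 5-10-0-1-12-6-9-11, so the component count stays at 2.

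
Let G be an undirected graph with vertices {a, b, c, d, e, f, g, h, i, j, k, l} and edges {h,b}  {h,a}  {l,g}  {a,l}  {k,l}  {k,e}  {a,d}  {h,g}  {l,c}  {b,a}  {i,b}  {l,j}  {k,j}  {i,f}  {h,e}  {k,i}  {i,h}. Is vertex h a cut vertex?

No

Deleting h leaves 1 component (was 1) (its neighbors a, b, e, g, i remain connected to each other), so h is not a cut vertex.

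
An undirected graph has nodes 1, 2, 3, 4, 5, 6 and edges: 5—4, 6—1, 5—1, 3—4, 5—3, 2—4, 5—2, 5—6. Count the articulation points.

1

Removing 5 increases the component count from 1 to 2, so 5 is a cut vertex.
By contrast removing 2 leaves 1 component; it is not a cut vertex. No other vertex is a cut vertex either.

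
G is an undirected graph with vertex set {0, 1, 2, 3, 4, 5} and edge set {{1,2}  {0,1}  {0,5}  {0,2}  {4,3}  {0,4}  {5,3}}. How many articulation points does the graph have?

1

Removing 0 increases the component count from 1 to 2, so 0 is a cut vertex.
By contrast removing 1 leaves 1 component; it is not a cut vertex. No other vertex is a cut vertex either.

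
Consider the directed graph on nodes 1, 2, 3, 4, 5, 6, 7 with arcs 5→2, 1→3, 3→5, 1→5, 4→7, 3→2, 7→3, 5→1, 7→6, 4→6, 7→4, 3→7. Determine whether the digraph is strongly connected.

No

There is no directed path from 6 to 7, so the graph is not strongly connected.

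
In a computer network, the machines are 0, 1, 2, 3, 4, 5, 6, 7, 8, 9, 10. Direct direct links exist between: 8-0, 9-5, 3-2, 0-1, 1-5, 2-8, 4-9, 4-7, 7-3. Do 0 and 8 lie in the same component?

Yes

From 0 we can reach 0, 1, 2, 3, 4, 5, 7, 8, 9, which includes 8.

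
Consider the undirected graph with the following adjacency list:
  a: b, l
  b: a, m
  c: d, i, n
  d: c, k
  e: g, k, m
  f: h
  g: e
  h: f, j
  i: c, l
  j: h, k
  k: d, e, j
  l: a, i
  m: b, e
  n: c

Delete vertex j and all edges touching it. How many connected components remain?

2

With j gone, the remaining components are: {f, h}; {a, b, c, d, e, g, i, k, l, m, n}.
That is 2 components.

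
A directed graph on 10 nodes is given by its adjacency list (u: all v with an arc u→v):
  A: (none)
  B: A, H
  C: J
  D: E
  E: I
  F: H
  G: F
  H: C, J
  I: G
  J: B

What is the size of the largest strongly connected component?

{B, C, H, J} are all mutually reachable — one SCC of size 4.
{G} is an SCC by itself.
{D} is an SCC by itself.
{F} is an SCC by itself.
{I} is an SCC by itself.
(and 2 more singleton SCCs)
The largest has 4 vertices.

4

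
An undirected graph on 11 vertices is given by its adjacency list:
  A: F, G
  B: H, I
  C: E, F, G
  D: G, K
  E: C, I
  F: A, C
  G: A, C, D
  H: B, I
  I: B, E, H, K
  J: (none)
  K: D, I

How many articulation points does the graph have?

Removing I increases the component count from 2 to 3, so I is a cut vertex.
By contrast removing A leaves 2 components; it is not a cut vertex. No other vertex is a cut vertex either.

1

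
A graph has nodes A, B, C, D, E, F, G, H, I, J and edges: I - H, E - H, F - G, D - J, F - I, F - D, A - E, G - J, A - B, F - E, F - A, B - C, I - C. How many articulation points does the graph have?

Removing F increases the component count from 1 to 2, so F is a cut vertex.
By contrast removing E leaves 1 component; it is not a cut vertex. No other vertex is a cut vertex either.

1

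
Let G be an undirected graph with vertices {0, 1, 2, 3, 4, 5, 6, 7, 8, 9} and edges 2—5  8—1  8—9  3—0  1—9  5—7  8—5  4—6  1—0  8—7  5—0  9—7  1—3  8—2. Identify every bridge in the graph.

4-6

The edges on the cycle 8-2-5-7-8 are not bridges since each lies on that cycle.
But removing 4—6 disconnects 4 from 6 — this is a bridge.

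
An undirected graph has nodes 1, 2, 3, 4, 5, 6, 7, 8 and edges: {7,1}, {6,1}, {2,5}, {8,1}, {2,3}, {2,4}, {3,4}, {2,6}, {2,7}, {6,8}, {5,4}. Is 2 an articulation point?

Deleting 2 raises the number of components from 1 to 2, so 2 is a cut vertex.

Yes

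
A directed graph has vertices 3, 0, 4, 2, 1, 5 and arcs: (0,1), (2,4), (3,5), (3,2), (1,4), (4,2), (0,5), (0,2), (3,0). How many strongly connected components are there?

5

{2, 4} are all mutually reachable — one SCC of size 2.
{5} is an SCC by itself.
{3} is an SCC by itself.
{0} is an SCC by itself.
{1} is an SCC by itself.
That gives 5 strongly connected components.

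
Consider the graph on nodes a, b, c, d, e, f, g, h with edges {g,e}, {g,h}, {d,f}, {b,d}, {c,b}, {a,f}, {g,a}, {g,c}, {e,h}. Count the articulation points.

1

Removing g increases the component count from 1 to 2, so g is a cut vertex.
By contrast removing d leaves 1 component; it is not a cut vertex. No other vertex is a cut vertex either.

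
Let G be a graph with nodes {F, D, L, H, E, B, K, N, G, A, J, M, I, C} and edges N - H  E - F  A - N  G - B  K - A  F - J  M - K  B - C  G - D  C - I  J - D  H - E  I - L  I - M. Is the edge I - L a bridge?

Removing I - L leaves no path between I and L: the component count goes from 1 to 2. So it is a bridge.

Yes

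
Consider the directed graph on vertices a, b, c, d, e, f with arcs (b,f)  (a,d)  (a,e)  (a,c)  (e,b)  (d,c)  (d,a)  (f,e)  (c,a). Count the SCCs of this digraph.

{b, e, f} are all mutually reachable — one SCC of size 3.
{a, c, d} are all mutually reachable — one SCC of size 3.
That gives 2 strongly connected components.

2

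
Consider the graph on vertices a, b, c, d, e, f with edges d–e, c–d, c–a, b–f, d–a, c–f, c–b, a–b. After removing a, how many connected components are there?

1

With a gone, the remaining components are: {b, c, d, e, f}.
That is 1 component.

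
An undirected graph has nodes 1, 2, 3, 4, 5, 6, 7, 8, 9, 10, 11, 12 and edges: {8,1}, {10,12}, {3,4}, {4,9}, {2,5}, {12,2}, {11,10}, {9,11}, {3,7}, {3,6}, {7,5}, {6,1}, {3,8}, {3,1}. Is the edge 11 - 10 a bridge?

After removing 11 - 10, the path 11-9-4-3-7-5-2-12-10 still connects them, so the edge is not a bridge.

No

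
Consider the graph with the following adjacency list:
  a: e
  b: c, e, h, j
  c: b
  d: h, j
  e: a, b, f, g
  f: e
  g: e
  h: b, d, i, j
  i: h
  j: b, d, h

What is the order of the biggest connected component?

Starting from a we can reach a, b, c, d, e, f, g, h, i, j. That is one component of size 10.
The largest has 10 vertices.

10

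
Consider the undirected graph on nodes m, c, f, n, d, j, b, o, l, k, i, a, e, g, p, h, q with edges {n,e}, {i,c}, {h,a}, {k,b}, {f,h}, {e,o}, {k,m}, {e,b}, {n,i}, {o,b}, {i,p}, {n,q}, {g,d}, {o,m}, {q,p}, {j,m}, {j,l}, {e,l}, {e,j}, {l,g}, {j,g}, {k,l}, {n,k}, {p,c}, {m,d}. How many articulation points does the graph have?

2

Removing h increases the component count from 2 to 3, so h is a cut vertex.
Removing n increases the component count from 2 to 3, so n is a cut vertex.
By contrast removing c leaves 2 components; it is not a cut vertex. No other vertex is a cut vertex either.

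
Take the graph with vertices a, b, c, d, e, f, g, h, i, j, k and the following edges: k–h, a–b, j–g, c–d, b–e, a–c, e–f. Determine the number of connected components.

i is isolated — a component by itself.
Starting from g we can reach g, j. That is one component of size 2.
Starting from h we can reach h, k. That is one component of size 2.
Starting from a we can reach a, b, c, d, e, f. That is one component of size 6.
Total: 4 components.

4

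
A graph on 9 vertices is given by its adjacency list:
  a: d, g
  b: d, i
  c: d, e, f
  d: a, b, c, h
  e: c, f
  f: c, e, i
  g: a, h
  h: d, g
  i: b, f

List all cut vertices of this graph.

Removing d increases the component count from 1 to 2, so d is a cut vertex.
By contrast removing i leaves 1 component; it is not a cut vertex. No other vertex is a cut vertex either.

d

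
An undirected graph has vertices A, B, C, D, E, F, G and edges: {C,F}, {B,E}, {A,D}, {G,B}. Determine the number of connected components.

3

Starting from C we can reach C, F. That is one component of size 2.
Starting from A we can reach A, D. That is one component of size 2.
Starting from B we can reach B, E, G. That is one component of size 3.
Total: 3 components.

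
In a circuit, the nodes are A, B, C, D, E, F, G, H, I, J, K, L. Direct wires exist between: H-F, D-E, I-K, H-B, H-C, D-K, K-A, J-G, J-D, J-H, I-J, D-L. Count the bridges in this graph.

The edges on the cycle I-J-D-K-I are not bridges since each lies on that cycle.
But removing B-H disconnects B from H; removing J-G disconnects J from G; removing D-L disconnects D from L; removing A-K disconnects A from K — these are bridges.
In total 8 edges are bridges.

8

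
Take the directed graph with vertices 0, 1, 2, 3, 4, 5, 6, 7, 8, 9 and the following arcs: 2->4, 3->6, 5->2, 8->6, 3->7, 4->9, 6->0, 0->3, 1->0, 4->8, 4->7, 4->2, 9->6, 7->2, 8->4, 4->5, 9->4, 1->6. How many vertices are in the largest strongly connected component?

9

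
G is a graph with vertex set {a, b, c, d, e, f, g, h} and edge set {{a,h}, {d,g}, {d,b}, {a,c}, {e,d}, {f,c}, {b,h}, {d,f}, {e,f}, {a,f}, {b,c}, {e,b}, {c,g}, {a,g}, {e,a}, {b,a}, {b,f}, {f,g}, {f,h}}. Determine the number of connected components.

1

Starting from a we can reach a, b, c, d, e, f, g, h. That is one component of size 8.
Total: 1 component.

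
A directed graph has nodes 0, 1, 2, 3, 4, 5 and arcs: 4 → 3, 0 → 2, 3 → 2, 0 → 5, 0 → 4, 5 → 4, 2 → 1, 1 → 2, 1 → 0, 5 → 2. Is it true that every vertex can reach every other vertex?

Yes

From 2 we can reach every vertex (0, 1, 2, 3, 4, 5), and every vertex can reach 2 (0, 1, 2, 3, 4, 5). So the whole graph is one strongly connected component.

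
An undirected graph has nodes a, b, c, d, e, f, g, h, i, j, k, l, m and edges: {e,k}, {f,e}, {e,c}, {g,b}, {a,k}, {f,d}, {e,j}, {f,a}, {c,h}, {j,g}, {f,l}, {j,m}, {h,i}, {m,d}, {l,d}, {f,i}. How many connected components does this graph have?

1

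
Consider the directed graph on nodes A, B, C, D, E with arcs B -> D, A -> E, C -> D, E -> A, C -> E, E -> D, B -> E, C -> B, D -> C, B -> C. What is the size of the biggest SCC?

5

{A, B, C, D, E} are all mutually reachable — one SCC of size 5.
The largest has 5 vertices.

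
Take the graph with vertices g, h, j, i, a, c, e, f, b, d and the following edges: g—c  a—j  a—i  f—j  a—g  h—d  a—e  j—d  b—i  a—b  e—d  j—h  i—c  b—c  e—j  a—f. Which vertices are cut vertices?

Removing a increases the component count from 1 to 2, so a is a cut vertex.
By contrast removing c leaves 1 component; it is not a cut vertex. No other vertex is a cut vertex either.

a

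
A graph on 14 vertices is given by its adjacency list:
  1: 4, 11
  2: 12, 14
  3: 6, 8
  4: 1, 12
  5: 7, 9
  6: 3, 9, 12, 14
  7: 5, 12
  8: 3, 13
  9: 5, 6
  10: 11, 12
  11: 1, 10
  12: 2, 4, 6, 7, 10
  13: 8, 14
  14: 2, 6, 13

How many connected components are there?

Starting from 1 we can reach 1, 2, 3, 4, 5, 6, 7, 8, 9, 10, 11, 12, 13, 14. That is one component of size 14.
Total: 1 component.

1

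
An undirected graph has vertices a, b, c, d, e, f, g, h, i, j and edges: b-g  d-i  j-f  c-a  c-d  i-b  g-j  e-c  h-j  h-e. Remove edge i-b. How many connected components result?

1

i and b are still connected via i-d-c-e-h-j-g-b, so the component count stays at 1.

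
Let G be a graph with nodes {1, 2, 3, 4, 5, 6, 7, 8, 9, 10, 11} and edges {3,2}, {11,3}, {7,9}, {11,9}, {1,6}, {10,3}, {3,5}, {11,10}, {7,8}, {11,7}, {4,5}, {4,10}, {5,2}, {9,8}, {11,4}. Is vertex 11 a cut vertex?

Yes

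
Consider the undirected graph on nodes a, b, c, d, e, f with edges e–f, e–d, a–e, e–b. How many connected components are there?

c is isolated — a component by itself.
Starting from a we can reach a, b, d, e, f. That is one component of size 5.
Total: 2 components.

2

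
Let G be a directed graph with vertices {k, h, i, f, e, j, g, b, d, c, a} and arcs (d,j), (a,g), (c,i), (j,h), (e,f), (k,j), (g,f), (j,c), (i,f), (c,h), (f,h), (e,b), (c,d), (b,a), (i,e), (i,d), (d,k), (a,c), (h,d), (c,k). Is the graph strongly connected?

From j we can reach every vertex (a, b, c, d, e, f, g, h, i, j, k), and every vertex can reach j (a, b, c, d, e, f, g, h, i, j, k). So the whole graph is one strongly connected component.

Yes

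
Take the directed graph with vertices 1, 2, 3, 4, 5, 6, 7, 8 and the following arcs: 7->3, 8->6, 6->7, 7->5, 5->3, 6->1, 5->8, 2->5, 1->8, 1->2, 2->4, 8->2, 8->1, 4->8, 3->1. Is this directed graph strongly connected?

Yes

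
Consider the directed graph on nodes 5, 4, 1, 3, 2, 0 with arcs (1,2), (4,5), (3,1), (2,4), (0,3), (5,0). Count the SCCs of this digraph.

1

{0, 1, 2, 3, 4, 5} are all mutually reachable — one SCC of size 6.
That gives 1 strongly connected component.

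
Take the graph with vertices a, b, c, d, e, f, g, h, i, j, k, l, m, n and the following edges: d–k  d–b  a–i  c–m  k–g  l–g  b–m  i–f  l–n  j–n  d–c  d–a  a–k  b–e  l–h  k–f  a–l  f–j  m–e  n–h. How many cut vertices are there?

1

Removing d increases the component count from 1 to 2, so d is a cut vertex.
By contrast removing f leaves 1 component; it is not a cut vertex. No other vertex is a cut vertex either.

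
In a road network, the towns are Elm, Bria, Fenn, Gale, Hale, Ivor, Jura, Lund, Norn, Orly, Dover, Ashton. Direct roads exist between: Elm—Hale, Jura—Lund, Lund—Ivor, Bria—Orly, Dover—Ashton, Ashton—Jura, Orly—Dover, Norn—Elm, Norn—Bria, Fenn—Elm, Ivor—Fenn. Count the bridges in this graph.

The edges on the cycle Norn-Bria-Orly-Dover-Ashton-Jura-Lund-Ivor-Fenn-Elm-Norn are not bridges since each lies on that cycle.
But removing Elm—Hale disconnects Elm from Hale — this is a bridge.

1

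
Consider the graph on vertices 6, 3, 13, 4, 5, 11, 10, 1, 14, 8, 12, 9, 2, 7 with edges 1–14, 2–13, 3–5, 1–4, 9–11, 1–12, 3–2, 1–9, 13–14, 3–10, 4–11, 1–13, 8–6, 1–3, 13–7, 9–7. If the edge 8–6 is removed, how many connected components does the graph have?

Before removal there are 2 components.
8–6 is a bridge — removing it separates 8's side from 6's side.
After removal: 3 components.

3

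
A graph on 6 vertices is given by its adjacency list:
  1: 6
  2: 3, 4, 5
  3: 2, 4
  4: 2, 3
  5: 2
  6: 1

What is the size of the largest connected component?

4

Starting from 1 we can reach 1, 6. That is one component of size 2.
Starting from 2 we can reach 2, 3, 4, 5. That is one component of size 4.
The largest has 4 vertices.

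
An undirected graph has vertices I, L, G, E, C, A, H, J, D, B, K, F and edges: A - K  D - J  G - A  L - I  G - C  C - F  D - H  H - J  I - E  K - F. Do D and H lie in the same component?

Yes

From D we can reach D, H, J, which includes H.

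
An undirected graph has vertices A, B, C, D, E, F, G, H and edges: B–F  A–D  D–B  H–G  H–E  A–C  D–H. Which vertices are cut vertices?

Removing A increases the component count from 1 to 2, so A is a cut vertex.
Removing B increases the component count from 1 to 2, so B is a cut vertex.
Removing D increases the component count from 1 to 3, so D is a cut vertex.
Likewise H is a cut vertex.
By contrast removing C leaves 1 component; it is not a cut vertex. No other vertex is a cut vertex either.

A, B, D, H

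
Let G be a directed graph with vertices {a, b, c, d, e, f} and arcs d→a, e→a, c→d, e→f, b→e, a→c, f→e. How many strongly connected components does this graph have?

{a, c, d} are all mutually reachable — one SCC of size 3.
{e, f} are all mutually reachable — one SCC of size 2.
{b} is an SCC by itself.
That gives 3 strongly connected components.

3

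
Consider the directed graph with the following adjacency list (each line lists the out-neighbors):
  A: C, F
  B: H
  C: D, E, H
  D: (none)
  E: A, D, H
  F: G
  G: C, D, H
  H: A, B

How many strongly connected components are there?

2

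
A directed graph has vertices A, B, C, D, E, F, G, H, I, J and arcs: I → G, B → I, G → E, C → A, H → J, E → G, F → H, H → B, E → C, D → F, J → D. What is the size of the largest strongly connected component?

{D, F, H, J} are all mutually reachable — one SCC of size 4.
{E, G} are all mutually reachable — one SCC of size 2.
{B} is an SCC by itself.
{A} is an SCC by itself.
{C} is an SCC by itself.
(and 1 more singleton SCC)
The largest has 4 vertices.

4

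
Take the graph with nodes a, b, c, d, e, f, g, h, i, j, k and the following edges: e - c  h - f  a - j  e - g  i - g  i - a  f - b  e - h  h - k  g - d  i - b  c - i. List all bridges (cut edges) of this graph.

a-i, a-j, d-g, h-k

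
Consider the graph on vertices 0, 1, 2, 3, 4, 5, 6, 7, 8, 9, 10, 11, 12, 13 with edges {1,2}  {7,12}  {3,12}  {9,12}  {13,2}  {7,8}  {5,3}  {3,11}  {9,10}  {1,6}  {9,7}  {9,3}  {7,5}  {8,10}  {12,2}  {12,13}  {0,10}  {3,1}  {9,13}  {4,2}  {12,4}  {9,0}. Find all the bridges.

The edges on the cycle 9-7-5-3-9 are not bridges since each lies on that cycle.
But removing 1 - 6 disconnects 1 from 6; removing 3 - 11 disconnects 3 from 11 — these are bridges.

1-6, 11-3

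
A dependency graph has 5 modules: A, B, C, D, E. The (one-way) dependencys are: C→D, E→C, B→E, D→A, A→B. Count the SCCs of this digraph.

1

{A, B, C, D, E} are all mutually reachable — one SCC of size 5.
That gives 1 strongly connected component.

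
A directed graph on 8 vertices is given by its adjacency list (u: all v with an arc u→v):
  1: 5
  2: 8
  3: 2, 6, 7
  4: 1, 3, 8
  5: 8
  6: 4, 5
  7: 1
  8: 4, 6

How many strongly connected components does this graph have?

{1, 2, 3, 4, 5, 6, 7, 8} are all mutually reachable — one SCC of size 8.
That gives 1 strongly connected component.

1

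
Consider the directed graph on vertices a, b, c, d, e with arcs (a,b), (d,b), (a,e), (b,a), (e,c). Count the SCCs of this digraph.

4

{a, b} are all mutually reachable — one SCC of size 2.
{d} is an SCC by itself.
{e} is an SCC by itself.
{c} is an SCC by itself.
That gives 4 strongly connected components.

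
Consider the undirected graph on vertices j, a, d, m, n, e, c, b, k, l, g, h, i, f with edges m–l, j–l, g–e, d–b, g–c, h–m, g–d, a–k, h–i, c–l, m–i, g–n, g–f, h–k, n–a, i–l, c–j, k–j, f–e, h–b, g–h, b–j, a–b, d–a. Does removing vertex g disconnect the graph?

Deleting g raises the number of components from 1 to 2, so g is a cut vertex.

Yes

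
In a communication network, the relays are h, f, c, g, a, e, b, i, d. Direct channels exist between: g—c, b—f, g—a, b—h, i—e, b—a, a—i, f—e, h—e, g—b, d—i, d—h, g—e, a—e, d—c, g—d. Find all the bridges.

The edges on the cycle g-d-c-g are not bridges since each lies on that cycle.
Every edge lies on some cycle, so there are no bridges.

none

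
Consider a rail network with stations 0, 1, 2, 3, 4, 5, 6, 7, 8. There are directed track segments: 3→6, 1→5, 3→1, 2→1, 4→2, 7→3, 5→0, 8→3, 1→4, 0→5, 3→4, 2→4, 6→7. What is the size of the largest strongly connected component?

{3, 6, 7} are all mutually reachable — one SCC of size 3.
{1, 2, 4} are all mutually reachable — one SCC of size 3.
{0, 5} are all mutually reachable — one SCC of size 2.
{8} is an SCC by itself.
The largest has 3 vertices.

3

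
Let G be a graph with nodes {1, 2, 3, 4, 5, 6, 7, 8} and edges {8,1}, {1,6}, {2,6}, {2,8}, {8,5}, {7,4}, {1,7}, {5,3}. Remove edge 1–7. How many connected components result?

Before removal there is 1 component.
1–7 is a bridge — removing it separates 1's side from 7's side.
After removal: 2 components.

2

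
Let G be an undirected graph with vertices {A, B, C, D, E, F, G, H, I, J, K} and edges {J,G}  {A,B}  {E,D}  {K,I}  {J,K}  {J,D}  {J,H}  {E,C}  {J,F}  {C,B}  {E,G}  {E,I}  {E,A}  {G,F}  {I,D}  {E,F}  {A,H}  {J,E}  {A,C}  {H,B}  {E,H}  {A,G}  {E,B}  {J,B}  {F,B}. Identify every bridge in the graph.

none

The edges on the cycle J-E-A-G-F-J are not bridges since each lies on that cycle.
Every edge lies on some cycle, so there are no bridges.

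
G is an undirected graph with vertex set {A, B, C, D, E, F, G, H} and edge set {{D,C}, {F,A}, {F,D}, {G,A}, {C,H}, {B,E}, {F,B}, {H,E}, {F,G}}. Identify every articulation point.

Removing F increases the component count from 1 to 2, so F is a cut vertex.
By contrast removing C leaves 1 component; it is not a cut vertex. No other vertex is a cut vertex either.

F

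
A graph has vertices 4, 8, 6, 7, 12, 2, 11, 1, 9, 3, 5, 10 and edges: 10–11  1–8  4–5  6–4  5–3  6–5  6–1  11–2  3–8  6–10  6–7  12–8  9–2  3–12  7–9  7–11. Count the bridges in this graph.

0

The edges on the cycle 7-9-2-11-7 are not bridges since each lies on that cycle.
Every edge lies on some cycle, so there are no bridges.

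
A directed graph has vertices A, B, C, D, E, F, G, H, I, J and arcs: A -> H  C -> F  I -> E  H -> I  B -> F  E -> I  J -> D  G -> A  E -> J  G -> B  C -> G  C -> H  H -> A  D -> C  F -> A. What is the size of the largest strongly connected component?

10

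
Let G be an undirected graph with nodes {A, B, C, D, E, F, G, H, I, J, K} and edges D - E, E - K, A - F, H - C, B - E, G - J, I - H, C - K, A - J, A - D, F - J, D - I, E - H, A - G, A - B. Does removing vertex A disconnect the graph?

Yes

Deleting A raises the number of components from 1 to 2, so A is a cut vertex.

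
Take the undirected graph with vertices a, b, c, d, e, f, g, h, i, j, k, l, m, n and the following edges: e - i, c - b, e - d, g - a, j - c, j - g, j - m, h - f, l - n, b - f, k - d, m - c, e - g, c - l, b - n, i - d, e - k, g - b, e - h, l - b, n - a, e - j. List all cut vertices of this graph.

e

Removing e increases the component count from 1 to 2, so e is a cut vertex.
By contrast removing d leaves 1 component; it is not a cut vertex. No other vertex is a cut vertex either.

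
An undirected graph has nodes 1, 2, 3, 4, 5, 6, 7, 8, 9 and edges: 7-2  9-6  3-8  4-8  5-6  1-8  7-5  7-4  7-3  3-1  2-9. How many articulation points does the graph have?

Removing 7 increases the component count from 1 to 2, so 7 is a cut vertex.
By contrast removing 1 leaves 1 component; it is not a cut vertex. No other vertex is a cut vertex either.

1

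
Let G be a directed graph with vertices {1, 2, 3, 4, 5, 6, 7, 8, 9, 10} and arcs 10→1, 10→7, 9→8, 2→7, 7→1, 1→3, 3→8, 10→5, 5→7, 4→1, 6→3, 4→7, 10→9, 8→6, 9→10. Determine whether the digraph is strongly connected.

There is no directed path from 8 to 9, so the graph is not strongly connected.

No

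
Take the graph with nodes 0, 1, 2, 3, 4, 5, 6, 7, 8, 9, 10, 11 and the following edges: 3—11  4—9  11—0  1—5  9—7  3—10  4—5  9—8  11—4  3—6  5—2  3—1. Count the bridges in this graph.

7

The edges on the cycle 3-11-4-5-1-3 are not bridges since each lies on that cycle.
But removing 0—11 disconnects 0 from 11; removing 7—9 disconnects 7 from 9; removing 4—9 disconnects 4 from 9; removing 6—3 disconnects 6 from 3 — these are bridges.
In total 7 edges are bridges.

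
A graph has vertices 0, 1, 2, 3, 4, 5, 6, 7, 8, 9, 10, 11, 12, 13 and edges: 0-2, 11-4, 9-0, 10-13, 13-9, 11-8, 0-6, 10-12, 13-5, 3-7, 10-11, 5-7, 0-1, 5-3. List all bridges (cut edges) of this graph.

0-1, 0-2, 0-6, 0-9, 10-11, 10-12, 10-13, 11-4, 11-8, 13-5, 13-9

The edges on the cycle 5-3-7-5 are not bridges since each lies on that cycle.
But removing 2-0 disconnects 2 from 0; removing 0-9 disconnects 0 from 9; removing 10-12 disconnects 10 from 12; removing 6-0 disconnects 6 from 0 — these are bridges.
In total 11 edges are bridges.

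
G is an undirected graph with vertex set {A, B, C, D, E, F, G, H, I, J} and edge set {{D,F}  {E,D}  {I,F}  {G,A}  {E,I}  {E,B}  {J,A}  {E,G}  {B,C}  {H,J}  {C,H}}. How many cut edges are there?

0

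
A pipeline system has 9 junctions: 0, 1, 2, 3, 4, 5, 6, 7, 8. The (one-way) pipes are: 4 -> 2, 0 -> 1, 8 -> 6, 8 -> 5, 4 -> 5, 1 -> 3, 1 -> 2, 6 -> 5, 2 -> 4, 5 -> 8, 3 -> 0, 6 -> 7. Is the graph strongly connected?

No

There is no directed path from 6 to 2, so the graph is not strongly connected.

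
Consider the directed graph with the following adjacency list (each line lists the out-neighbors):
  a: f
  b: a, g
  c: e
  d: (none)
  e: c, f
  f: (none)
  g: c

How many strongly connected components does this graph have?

{c, e} are all mutually reachable — one SCC of size 2.
{g} is an SCC by itself.
{d} is an SCC by itself.
{a} is an SCC by itself.
{f} is an SCC by itself.
(and 1 more singleton SCC)
That gives 6 strongly connected components.

6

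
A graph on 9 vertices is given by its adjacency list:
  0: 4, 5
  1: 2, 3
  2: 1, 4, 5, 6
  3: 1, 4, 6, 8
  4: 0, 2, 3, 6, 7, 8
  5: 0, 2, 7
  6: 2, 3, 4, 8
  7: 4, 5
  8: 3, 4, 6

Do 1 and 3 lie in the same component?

Yes

From 1 we can reach 0, 1, 2, 3, 4, 5, 6, 7, 8, which includes 3.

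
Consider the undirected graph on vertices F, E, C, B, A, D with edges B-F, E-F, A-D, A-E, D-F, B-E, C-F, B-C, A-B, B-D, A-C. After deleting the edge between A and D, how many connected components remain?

A and D are still connected via A-B-D, so the component count stays at 1.

1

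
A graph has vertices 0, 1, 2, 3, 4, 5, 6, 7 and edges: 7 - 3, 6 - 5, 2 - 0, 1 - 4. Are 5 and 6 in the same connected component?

From 5 we can reach 5, 6, which includes 6.

Yes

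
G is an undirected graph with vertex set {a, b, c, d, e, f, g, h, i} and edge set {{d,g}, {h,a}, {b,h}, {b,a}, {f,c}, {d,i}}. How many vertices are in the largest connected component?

e is isolated — a component by itself.
Starting from c we can reach c, f. That is one component of size 2.
Starting from d we can reach d, g, i. That is one component of size 3.
Starting from a we can reach a, b, h. That is one component of size 3.
The largest has 3 vertices.

3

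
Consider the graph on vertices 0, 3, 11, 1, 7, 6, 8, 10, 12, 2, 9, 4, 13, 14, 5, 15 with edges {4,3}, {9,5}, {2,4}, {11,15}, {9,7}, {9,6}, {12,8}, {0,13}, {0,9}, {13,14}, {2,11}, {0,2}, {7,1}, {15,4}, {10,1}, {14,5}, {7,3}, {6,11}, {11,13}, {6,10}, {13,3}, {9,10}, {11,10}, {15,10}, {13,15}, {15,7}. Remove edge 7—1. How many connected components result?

7 and 1 are still connected via 7-9-10-1, so the component count stays at 2.

2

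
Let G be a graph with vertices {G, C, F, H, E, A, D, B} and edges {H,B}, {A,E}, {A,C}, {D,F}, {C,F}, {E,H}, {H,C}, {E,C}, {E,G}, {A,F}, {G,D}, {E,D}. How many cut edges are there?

1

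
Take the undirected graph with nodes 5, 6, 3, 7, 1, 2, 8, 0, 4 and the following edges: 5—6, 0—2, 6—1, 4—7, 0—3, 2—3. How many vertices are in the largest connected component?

8 is isolated — a component by itself.
Starting from 4 we can reach 4, 7. That is one component of size 2.
Starting from 0 we can reach 0, 2, 3. That is one component of size 3.
Starting from 1 we can reach 1, 5, 6. That is one component of size 3.
The largest has 3 vertices.

3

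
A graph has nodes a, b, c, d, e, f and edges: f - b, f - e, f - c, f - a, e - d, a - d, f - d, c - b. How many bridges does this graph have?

0

The edges on the cycle f-c-b-f are not bridges since each lies on that cycle.
Every edge lies on some cycle, so there are no bridges.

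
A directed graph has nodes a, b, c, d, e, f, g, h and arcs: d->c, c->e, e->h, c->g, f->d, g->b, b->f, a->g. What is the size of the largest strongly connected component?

{b, c, d, f, g} are all mutually reachable — one SCC of size 5.
{e} is an SCC by itself.
{a} is an SCC by itself.
{h} is an SCC by itself.
The largest has 5 vertices.

5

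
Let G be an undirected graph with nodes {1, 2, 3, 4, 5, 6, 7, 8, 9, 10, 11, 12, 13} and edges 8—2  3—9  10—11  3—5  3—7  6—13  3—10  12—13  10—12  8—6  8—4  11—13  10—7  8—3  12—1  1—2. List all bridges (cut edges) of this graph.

The edges on the cycle 8-3-10-12-1-2-8 are not bridges since each lies on that cycle.
But removing 3—9 disconnects 3 from 9; removing 4—8 disconnects 4 from 8; removing 3—5 disconnects 3 from 5 — these are bridges.

3-5, 3-9, 4-8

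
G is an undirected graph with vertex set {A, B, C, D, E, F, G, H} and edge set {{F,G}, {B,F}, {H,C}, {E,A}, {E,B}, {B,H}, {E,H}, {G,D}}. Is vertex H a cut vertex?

Deleting H raises the number of components from 1 to 2, so H is a cut vertex.

Yes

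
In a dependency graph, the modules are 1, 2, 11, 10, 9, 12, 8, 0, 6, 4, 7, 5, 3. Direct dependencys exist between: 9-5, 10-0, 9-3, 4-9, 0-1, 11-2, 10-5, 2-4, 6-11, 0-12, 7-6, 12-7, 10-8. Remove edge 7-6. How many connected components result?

7 and 6 are still connected via 7-12-0-10-5-9-4-2-11-6, so the component count stays at 1.

1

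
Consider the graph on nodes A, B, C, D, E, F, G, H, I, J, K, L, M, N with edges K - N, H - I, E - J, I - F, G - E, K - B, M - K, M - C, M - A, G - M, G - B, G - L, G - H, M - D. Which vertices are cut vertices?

E, G, H, I, K, M

Removing E increases the component count from 1 to 2, so E is a cut vertex.
Removing G increases the component count from 1 to 4, so G is a cut vertex.
Removing H increases the component count from 1 to 2, so H is a cut vertex.
Likewise I, K, M are cut vertices.
By contrast removing D leaves 1 component; it is not a cut vertex. No other vertex is a cut vertex either.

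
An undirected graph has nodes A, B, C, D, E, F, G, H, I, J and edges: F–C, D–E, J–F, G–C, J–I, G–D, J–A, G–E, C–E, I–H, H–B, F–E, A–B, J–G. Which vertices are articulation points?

Removing J increases the component count from 1 to 2, so J is a cut vertex.
By contrast removing A leaves 1 component; it is not a cut vertex. No other vertex is a cut vertex either.

J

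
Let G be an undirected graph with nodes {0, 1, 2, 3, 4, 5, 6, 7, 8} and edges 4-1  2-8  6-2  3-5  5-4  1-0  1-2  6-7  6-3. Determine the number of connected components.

1

Starting from 0 we can reach 0, 1, 2, 3, 4, 5, 6, 7, 8. That is one component of size 9.
Total: 1 component.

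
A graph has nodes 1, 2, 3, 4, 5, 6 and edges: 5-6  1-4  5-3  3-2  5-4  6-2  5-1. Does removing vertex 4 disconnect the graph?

No

Deleting 4 leaves 1 component (was 1) (its neighbors 1, 5 remain connected to each other), so 4 is not a cut vertex.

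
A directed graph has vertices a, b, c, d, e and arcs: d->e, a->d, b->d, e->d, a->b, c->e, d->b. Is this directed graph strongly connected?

No

There is no directed path from a to c, so the graph is not strongly connected.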